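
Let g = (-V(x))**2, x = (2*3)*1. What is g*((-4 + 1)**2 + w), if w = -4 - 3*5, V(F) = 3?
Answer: -90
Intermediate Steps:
x = 6 (x = 6*1 = 6)
w = -19 (w = -4 - 15 = -19)
g = 9 (g = (-1*3)**2 = (-3)**2 = 9)
g*((-4 + 1)**2 + w) = 9*((-4 + 1)**2 - 19) = 9*((-3)**2 - 19) = 9*(9 - 19) = 9*(-10) = -90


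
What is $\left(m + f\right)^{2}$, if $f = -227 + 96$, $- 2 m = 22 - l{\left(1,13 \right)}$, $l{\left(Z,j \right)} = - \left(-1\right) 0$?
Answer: $20164$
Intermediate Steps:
$l{\left(Z,j \right)} = 0$ ($l{\left(Z,j \right)} = \left(-1\right) 0 = 0$)
$m = -11$ ($m = - \frac{22 - 0}{2} = - \frac{22 + 0}{2} = \left(- \frac{1}{2}\right) 22 = -11$)
$f = -131$
$\left(m + f\right)^{2} = \left(-11 - 131\right)^{2} = \left(-142\right)^{2} = 20164$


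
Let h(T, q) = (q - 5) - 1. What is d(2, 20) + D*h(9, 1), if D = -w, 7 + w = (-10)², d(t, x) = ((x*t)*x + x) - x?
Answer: 1265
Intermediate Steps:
h(T, q) = -6 + q (h(T, q) = (-5 + q) - 1 = -6 + q)
d(t, x) = t*x² (d(t, x) = ((t*x)*x + x) - x = (t*x² + x) - x = (x + t*x²) - x = t*x²)
w = 93 (w = -7 + (-10)² = -7 + 100 = 93)
D = -93 (D = -1*93 = -93)
d(2, 20) + D*h(9, 1) = 2*20² - 93*(-6 + 1) = 2*400 - 93*(-5) = 800 + 465 = 1265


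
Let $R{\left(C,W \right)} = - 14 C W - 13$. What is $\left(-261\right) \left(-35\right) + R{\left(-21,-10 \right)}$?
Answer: $6182$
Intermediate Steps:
$R{\left(C,W \right)} = -13 - 14 C W$ ($R{\left(C,W \right)} = - 14 C W - 13 = -13 - 14 C W$)
$\left(-261\right) \left(-35\right) + R{\left(-21,-10 \right)} = \left(-261\right) \left(-35\right) - \left(13 - -2940\right) = 9135 - 2953 = 6182$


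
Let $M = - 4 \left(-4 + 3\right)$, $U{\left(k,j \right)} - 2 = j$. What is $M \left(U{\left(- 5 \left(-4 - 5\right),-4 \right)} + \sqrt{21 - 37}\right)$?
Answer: $-8 + 16 i \approx -8.0 + 16.0 i$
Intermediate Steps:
$U{\left(k,j \right)} = 2 + j$
$M = 4$ ($M = \left(-4\right) \left(-1\right) = 4$)
$M \left(U{\left(- 5 \left(-4 - 5\right),-4 \right)} + \sqrt{21 - 37}\right) = 4 \left(\left(2 - 4\right) + \sqrt{21 - 37}\right) = 4 \left(-2 + \sqrt{-16}\right) = 4 \left(-2 + 4 i\right) = -8 + 16 i$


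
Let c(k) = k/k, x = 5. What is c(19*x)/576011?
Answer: 1/576011 ≈ 1.7361e-6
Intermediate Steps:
c(k) = 1
c(19*x)/576011 = 1/576011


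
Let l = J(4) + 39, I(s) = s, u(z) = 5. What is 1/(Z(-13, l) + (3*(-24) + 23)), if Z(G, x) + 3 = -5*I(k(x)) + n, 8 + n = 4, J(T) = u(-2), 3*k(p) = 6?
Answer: -1/66 ≈ -0.015152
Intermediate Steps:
k(p) = 2 (k(p) = (1/3)*6 = 2)
J(T) = 5
n = -4 (n = -8 + 4 = -4)
l = 44 (l = 5 + 39 = 44)
Z(G, x) = -17 (Z(G, x) = -3 + (-5*2 - 4) = -3 + (-10 - 4) = -3 - 14 = -17)
1/(Z(-13, l) + (3*(-24) + 23)) = 1/(-17 + (3*(-24) + 23)) = 1/(-17 + (-72 + 23)) = 1/(-17 - 49) = 1/(-66) = -1/66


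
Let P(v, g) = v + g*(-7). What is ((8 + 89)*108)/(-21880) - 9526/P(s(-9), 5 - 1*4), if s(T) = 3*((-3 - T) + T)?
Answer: 13016329/21880 ≈ 594.90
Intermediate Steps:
s(T) = -9 (s(T) = 3*(-3) = -9)
P(v, g) = v - 7*g
((8 + 89)*108)/(-21880) - 9526/P(s(-9), 5 - 1*4) = ((8 + 89)*108)/(-21880) - 9526/(-9 - 7*(5 - 1*4)) = (97*108)*(-1/21880) - 9526/(-9 - 7*(5 - 4)) = 10476*(-1/21880) - 9526/(-9 - 7*1) = -2619/5470 - 9526/(-9 - 7) = -2619/5470 - 9526/(-16) = -2619/5470 - 9526*(-1/16) = -2619/5470 + 4763/8 = 13016329/21880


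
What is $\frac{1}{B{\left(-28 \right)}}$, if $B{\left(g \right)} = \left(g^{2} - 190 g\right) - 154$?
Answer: $\frac{1}{5950} \approx 0.00016807$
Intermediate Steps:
$B{\left(g \right)} = -154 + g^{2} - 190 g$
$\frac{1}{B{\left(-28 \right)}} = \frac{1}{-154 + \left(-28\right)^{2} - -5320} = \frac{1}{-154 + 784 + 5320} = \frac{1}{5950}$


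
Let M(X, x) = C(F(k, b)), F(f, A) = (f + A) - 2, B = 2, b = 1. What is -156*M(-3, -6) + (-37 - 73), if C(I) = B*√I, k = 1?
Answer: -110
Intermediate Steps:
F(f, A) = -2 + A + f (F(f, A) = (A + f) - 2 = -2 + A + f)
C(I) = 2*√I
M(X, x) = 0 (M(X, x) = 2*√(-2 + 1 + 1) = 2*√0 = 2*0 = 0)
-156*M(-3, -6) + (-37 - 73) = -156*0 + (-37 - 73) = 0 - 110 = -110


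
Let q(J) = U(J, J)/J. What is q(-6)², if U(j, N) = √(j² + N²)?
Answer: 2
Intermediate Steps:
U(j, N) = √(N² + j²)
q(J) = √2*√(J²)/J (q(J) = √(J² + J²)/J = √(2*J²)/J = (√2*√(J²))/J = √2*√(J²)/J)
q(-6)² = (√2*√((-6)²)/(-6))² = (√2*(-⅙)*√36)² = (√2*(-⅙)*6)² = (-√2)² = 2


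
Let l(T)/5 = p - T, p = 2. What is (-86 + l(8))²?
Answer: 13456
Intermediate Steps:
l(T) = 10 - 5*T (l(T) = 5*(2 - T) = 10 - 5*T)
(-86 + l(8))² = (-86 + (10 - 5*8))² = (-86 + (10 - 40))² = (-86 - 30)² = (-116)² = 13456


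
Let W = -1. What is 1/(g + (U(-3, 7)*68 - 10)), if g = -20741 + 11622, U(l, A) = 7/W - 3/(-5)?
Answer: -5/47821 ≈ -0.00010456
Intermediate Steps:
U(l, A) = -32/5 (U(l, A) = 7/(-1) - 3/(-5) = 7*(-1) - 3*(-1/5) = -7 + 3/5 = -32/5)
g = -9119
1/(g + (U(-3, 7)*68 - 10)) = 1/(-9119 + (-32/5*68 - 10)) = 1/(-9119 + (-2176/5 - 10)) = 1/(-9119 - 2226/5) = 1/(-47821/5) = -5/47821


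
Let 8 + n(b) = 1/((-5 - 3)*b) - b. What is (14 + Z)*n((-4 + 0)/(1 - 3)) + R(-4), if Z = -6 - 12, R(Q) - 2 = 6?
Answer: 193/4 ≈ 48.250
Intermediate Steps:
R(Q) = 8 (R(Q) = 2 + 6 = 8)
Z = -18
n(b) = -8 - b - 1/(8*b) (n(b) = -8 + (1/((-5 - 3)*b) - b) = -8 + (1/((-8)*b) - b) = -8 + (-1/(8*b) - b) = -8 + (-b - 1/(8*b)) = -8 - b - 1/(8*b))
(14 + Z)*n((-4 + 0)/(1 - 3)) + R(-4) = (14 - 18)*(-8 - (-4 + 0)/(1 - 3) - (1 - 3)/(-4 + 0)/8) + 8 = -4*(-8 - (-4)/(-2) - 1/(8*((-4/(-2))))) + 8 = -4*(-8 - (-4)*(-1)/2 - 1/(8*((-4*(-1/2))))) + 8 = -4*(-8 - 1*2 - 1/8/2) + 8 = -4*(-8 - 2 - 1/8*1/2) + 8 = -4*(-8 - 2 - 1/16) + 8 = -4*(-161/16) + 8 = 161/4 + 8 = 193/4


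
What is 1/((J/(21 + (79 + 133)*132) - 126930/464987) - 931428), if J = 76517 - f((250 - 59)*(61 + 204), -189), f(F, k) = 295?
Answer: -13021960935/12128987142200716 ≈ -1.0736e-6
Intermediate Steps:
J = 76222 (J = 76517 - 1*295 = 76517 - 295 = 76222)
1/((J/(21 + (79 + 133)*132) - 126930/464987) - 931428) = 1/((76222/(21 + (79 + 133)*132) - 126930/464987) - 931428) = 1/((76222/(21 + 212*132) - 126930*1/464987) - 931428) = 1/((76222/(21 + 27984) - 126930/464987) - 931428) = 1/((76222/28005 - 126930/464987) - 931428) = 1/(31887564464/13021960935 - 931428) = 1/(-12128987142200716/13021960935) = -13021960935/12128987142200716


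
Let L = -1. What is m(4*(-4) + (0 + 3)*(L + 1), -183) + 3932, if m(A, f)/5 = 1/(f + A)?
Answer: 782463/199 ≈ 3932.0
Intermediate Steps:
m(A, f) = 5/(A + f) (m(A, f) = 5/(f + A) = 5/(A + f))
m(4*(-4) + (0 + 3)*(L + 1), -183) + 3932 = 5/((4*(-4) + (0 + 3)*(-1 + 1)) - 183) + 3932 = 5/((-16 + 3*0) - 183) + 3932 = 5/((-16 + 0) - 183) + 3932 = 5/(-16 - 183) + 3932 = 5/(-199) + 3932 = 5*(-1/199) + 3932 = -5/199 + 3932 = 782463/199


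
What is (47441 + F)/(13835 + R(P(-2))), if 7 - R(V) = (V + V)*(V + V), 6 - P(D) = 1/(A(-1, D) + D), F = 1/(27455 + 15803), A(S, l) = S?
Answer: 1679075001/484230052 ≈ 3.4675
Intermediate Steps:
F = 1/43258 ≈ 2.3117e-5
P(D) = 6 - 1/(-1 + D)
R(V) = 7 - 4*V**2 (R(V) = 7 - (V + V)*(V + V) = 7 - 2*V*2*V = 7 - 4*V**2)
(47441 + F)/(13835 + R(P(-2))) = (47441 + 1/43258)/(13835 + (7 - 4*(-7 + 6*(-2))**2/(-1 - 2)**2)) = 2052202779/(43258*(13835 + (7 - 4*(-7 - 12)**2/9))) = 2052202779/(43258*(13835 + (7 - 4*(-1/3*(-19))**2))) = 2052202779/(43258*(13835 + (7 - 4*(19/3)**2))) = 2052202779/(43258*(13835 + (7 - 4*361/9))) = 2052202779/(43258*(13835 + (7 - 1444/9))) = 2052202779/(43258*(13835 - 1381/9)) = 2052202779/(43258*(123134/9)) = (2052202779/43258)*(9/123134) = 1679075001/484230052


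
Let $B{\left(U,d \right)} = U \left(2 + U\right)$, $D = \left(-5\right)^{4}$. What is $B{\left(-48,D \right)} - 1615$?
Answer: $593$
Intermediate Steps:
$D = 625$
$B{\left(-48,D \right)} - 1615 = - 48 \left(2 - 48\right) - 1615 = \left(-48\right) \left(-46\right) - 1615 = 2208 - 1615 = 593$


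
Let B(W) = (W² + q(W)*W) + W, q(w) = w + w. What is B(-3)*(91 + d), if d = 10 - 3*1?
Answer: 2352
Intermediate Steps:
q(w) = 2*w
B(W) = W + 3*W² (B(W) = (W² + (2*W)*W) + W = (W² + 2*W²) + W = 3*W² + W = W + 3*W²)
d = 7 (d = 10 - 3 = 7)
B(-3)*(91 + d) = (-3*(1 + 3*(-3)))*(91 + 7) = -3*(1 - 9)*98 = -3*(-8)*98 = 24*98 = 2352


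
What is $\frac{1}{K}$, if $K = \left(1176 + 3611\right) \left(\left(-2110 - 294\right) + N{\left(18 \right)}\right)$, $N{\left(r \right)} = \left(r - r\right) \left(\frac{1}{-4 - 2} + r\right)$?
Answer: $- \frac{1}{11507948} \approx -8.6896 \cdot 10^{-8}$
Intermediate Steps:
$N{\left(r \right)} = 0$ ($N{\left(r \right)} = 0 \left(\frac{1}{-6} + r\right) = 0 \left(- \frac{1}{6} + r\right) = 0$)
$K = -11507948$ ($K = \left(1176 + 3611\right) \left(\left(-2110 - 294\right) + 0\right) = 4787 \left(\left(-2110 - 294\right) + 0\right) = 4787 \left(-2404 + 0\right) = 4787 \left(-2404\right) = -11507948$)
$\frac{1}{K} = \frac{1}{-11507948} = - \frac{1}{11507948}$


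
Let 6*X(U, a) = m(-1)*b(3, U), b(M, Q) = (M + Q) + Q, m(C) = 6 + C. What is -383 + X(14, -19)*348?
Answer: 8607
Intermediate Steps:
b(M, Q) = M + 2*Q
X(U, a) = 5/2 + 5*U/3 (X(U, a) = ((6 - 1)*(3 + 2*U))/6 = (5*(3 + 2*U))/6 = (15 + 10*U)/6 = 5/2 + 5*U/3)
-383 + X(14, -19)*348 = -383 + (5/2 + (5/3)*14)*348 = -383 + (5/2 + 70/3)*348 = -383 + (155/6)*348 = -383 + 8990 = 8607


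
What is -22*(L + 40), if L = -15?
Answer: -550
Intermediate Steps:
-22*(L + 40) = -22*(-15 + 40) = -22*25 = -550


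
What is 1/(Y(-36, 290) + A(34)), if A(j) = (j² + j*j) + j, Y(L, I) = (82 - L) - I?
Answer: 1/2174 ≈ 0.00045998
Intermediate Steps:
Y(L, I) = 82 - I - L
A(j) = j + 2*j² (A(j) = (j² + j²) + j = 2*j² + j = j + 2*j²)
1/(Y(-36, 290) + A(34)) = 1/((82 - 1*290 - 1*(-36)) + 34*(1 + 2*34)) = 1/((82 - 290 + 36) + 34*(1 + 68)) = 1/(-172 + 34*69) = 1/(-172 + 2346) = 1/2174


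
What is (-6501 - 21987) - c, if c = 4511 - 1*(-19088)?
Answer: -52087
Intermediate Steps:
c = 23599 (c = 4511 + 19088 = 23599)
(-6501 - 21987) - c = (-6501 - 21987) - 1*23599 = -28488 - 23599 = -52087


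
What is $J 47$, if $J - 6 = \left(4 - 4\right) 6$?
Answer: $282$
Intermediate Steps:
$J = 6$ ($J = 6 + \left(4 - 4\right) 6 = 6 + 0 \cdot 6 = 6 + 0 = 6$)
$J 47 = 6 \cdot 47 = 282$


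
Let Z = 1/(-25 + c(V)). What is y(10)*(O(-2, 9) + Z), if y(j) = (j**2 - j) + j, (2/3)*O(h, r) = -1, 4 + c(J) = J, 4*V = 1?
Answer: -3530/23 ≈ -153.48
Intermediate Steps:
V = 1/4 (V = (1/4)*1 = 1/4 ≈ 0.25000)
c(J) = -4 + J
O(h, r) = -3/2 (O(h, r) = (3/2)*(-1) = -3/2)
y(j) = j**2
Z = -4/115 (Z = 1/(-25 + (-4 + 1/4)) = 1/(-25 - 15/4) = 1/(-115/4) = -4/115 ≈ -0.034783)
y(10)*(O(-2, 9) + Z) = 10**2*(-3/2 - 4/115) = 100*(-353/230) = -3530/23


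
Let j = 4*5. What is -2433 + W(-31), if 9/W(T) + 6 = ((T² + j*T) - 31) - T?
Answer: -815046/335 ≈ -2433.0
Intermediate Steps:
j = 20
W(T) = 9/(-37 + T² + 19*T) (W(T) = 9/(-6 + (((T² + 20*T) - 31) - T)) = 9/(-6 + ((-31 + T² + 20*T) - T)) = 9/(-6 + (-31 + T² + 19*T)) = 9/(-37 + T² + 19*T))
-2433 + W(-31) = -2433 + 9/(-37 + (-31)² + 19*(-31)) = -2433 + 9/(-37 + 961 - 589) = -2433 + 9/335 = -815046/335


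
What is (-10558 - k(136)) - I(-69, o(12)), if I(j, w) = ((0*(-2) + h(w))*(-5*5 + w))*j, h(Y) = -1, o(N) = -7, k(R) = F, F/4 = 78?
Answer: -8662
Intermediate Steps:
F = 312 (F = 4*78 = 312)
k(R) = 312
I(j, w) = j*(25 - w) (I(j, w) = ((0*(-2) - 1)*(-5*5 + w))*j = ((0 - 1)*(-25 + w))*j = (-(-25 + w))*j = (25 - w)*j = j*(25 - w))
(-10558 - k(136)) - I(-69, o(12)) = (-10558 - 1*312) - (-69)*(25 - 1*(-7)) = (-10558 - 312) - (-69)*(25 + 7) = -10870 - (-69)*32 = -10870 - 1*(-2208) = -10870 + 2208 = -8662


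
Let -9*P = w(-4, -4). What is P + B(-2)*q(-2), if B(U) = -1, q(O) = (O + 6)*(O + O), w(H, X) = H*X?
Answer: 128/9 ≈ 14.222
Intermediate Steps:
P = -16/9 (P = -(-4)*(-4)/9 = -1/9*16 = -16/9 ≈ -1.7778)
q(O) = 2*O*(6 + O) (q(O) = (6 + O)*(2*O) = 2*O*(6 + O))
P + B(-2)*q(-2) = -16/9 - 2*(-2)*(6 - 2) = -16/9 - 2*(-2)*4 = -16/9 - 1*(-16) = -16/9 + 16 = 128/9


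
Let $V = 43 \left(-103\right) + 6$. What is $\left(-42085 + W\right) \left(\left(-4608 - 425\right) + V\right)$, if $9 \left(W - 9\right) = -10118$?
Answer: $\frac{1225503904}{3} \approx 4.085 \cdot 10^{8}$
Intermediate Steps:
$W = - \frac{10037}{9}$ ($W = 9 + \frac{1}{9} \left(-10118\right) = 9 - \frac{10118}{9} = - \frac{10037}{9} \approx -1115.2$)
$V = -4423$ ($V = -4429 + 6 = -4423$)
$\left(-42085 + W\right) \left(\left(-4608 - 425\right) + V\right) = \left(-42085 - \frac{10037}{9}\right) \left(\left(-4608 - 425\right) - 4423\right) = - \frac{388802 \left(\left(-4608 - 425\right) - 4423\right)}{9} = - \frac{388802 \left(-5033 - 4423\right)}{9} = \left(- \frac{388802}{9}\right) \left(-9456\right) = \frac{1225503904}{3}$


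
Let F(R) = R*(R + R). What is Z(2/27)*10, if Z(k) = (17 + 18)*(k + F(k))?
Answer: 21700/729 ≈ 29.767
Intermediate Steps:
F(R) = 2*R² (F(R) = R*(2*R) = 2*R²)
Z(k) = 35*k + 70*k² (Z(k) = (17 + 18)*(k + 2*k²) = 35*(k + 2*k²) = 35*k + 70*k²)
Z(2/27)*10 = (35*(2/27)*(1 + 2*(2/27)))*10 = (35*(2/27)*(1 + 4/27))*10 = (35*(2/27)*(31/27))*10 = (2170/729)*10 = 21700/729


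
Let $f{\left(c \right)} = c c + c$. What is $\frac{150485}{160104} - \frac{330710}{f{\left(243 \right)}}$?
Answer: $- \frac{3668786435}{791073864} \approx -4.6377$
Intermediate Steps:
$f{\left(c \right)} = c + c^{2}$ ($f{\left(c \right)} = c^{2} + c = c + c^{2}$)
$\frac{150485}{160104} - \frac{330710}{f{\left(243 \right)}} = \frac{150485}{160104} - \frac{330710}{243 \left(1 + 243\right)} = 150485 \cdot \frac{1}{160104} - \frac{330710}{243 \cdot 244} = \frac{150485}{160104} - \frac{330710}{59292} = \frac{150485}{160104} - \frac{165355}{29646} = - \frac{3668786435}{791073864}$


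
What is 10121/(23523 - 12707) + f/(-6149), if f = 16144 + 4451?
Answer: -12347807/5115968 ≈ -2.4136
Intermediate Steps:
f = 20595
10121/(23523 - 12707) + f/(-6149) = 10121/(23523 - 12707) + 20595/(-6149) = 10121/10816 + 20595*(-1/6149) = 10121*(1/10816) - 20595/6149 = 10121/10816 - 20595/6149 = -12347807/5115968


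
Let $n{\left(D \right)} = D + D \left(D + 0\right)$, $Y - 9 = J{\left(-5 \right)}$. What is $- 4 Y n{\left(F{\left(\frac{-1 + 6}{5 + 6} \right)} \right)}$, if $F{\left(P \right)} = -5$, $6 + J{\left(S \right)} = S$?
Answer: $160$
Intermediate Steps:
$J{\left(S \right)} = -6 + S$
$Y = -2$ ($Y = 9 - 11 = -2$)
$n{\left(D \right)} = D + D^{2}$ ($n{\left(D \right)} = D + D D = D + D^{2}$)
$- 4 Y n{\left(F{\left(\frac{-1 + 6}{5 + 6} \right)} \right)} = \left(-4\right) \left(-2\right) \left(- 5 \left(1 - 5\right)\right) = 8 \left(\left(-5\right) \left(-4\right)\right) = 8 \cdot 20 = 160$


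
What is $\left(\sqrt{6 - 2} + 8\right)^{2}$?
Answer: $100$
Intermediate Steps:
$\left(\sqrt{6 - 2} + 8\right)^{2} = \left(\sqrt{4} + 8\right)^{2} = \left(2 + 8\right)^{2} = 10^{2} = 100$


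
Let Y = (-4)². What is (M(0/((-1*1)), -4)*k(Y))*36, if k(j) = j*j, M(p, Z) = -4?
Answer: -36864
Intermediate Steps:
Y = 16
k(j) = j²
(M(0/((-1*1)), -4)*k(Y))*36 = -4*16²*36 = -4*256*36 = -1024*36 = -36864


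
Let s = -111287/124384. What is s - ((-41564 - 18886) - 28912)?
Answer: 11115091721/124384 ≈ 89361.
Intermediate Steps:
s = -111287/124384 (s = -111287*1/124384 = -111287/124384 ≈ -0.89470)
s - ((-41564 - 18886) - 28912) = -111287/124384 - ((-41564 - 18886) - 28912) = -111287/124384 - (-60450 - 28912) = -111287/124384 - 1*(-89362) = -111287/124384 + 89362 = 11115091721/124384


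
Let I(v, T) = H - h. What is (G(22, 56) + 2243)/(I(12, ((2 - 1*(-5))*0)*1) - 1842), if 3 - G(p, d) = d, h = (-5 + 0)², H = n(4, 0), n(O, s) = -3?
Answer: -219/187 ≈ -1.1711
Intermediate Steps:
H = -3
h = 25 (h = (-5)² = 25)
I(v, T) = -28 (I(v, T) = -3 - 1*25 = -3 - 25 = -28)
G(p, d) = 3 - d
(G(22, 56) + 2243)/(I(12, ((2 - 1*(-5))*0)*1) - 1842) = ((3 - 1*56) + 2243)/(-28 - 1842) = ((3 - 56) + 2243)/(-1870) = (-53 + 2243)*(-1/1870) = 2190*(-1/1870) = -219/187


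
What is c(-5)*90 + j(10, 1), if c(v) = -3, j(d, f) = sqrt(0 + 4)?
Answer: -268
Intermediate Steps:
j(d, f) = 2 (j(d, f) = sqrt(4) = 2)
c(-5)*90 + j(10, 1) = -3*90 + 2 = -270 + 2 = -268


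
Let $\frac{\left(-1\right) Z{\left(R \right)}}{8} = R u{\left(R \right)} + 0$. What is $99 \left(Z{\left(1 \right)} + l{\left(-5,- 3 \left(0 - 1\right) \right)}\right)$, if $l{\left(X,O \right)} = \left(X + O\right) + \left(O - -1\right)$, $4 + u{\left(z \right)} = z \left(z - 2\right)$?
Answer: $4158$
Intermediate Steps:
$u{\left(z \right)} = -4 + z \left(-2 + z\right)$ ($u{\left(z \right)} = -4 + z \left(z - 2\right) = -4 + z \left(-2 + z\right)$)
$Z{\left(R \right)} = - 8 R \left(-4 + R^{2} - 2 R\right)$ ($Z{\left(R \right)} = - 8 \left(R \left(-4 + R^{2} - 2 R\right) + 0\right) = - 8 R \left(-4 + R^{2} - 2 R\right)$)
$l{\left(X,O \right)} = 1 + X + 2 O$ ($l{\left(X,O \right)} = \left(O + X\right) + \left(O + 1\right) = \left(O + X\right) + \left(1 + O\right) = 1 + X + 2 O$)
$99 \left(Z{\left(1 \right)} + l{\left(-5,- 3 \left(0 - 1\right) \right)}\right) = 99 \left(8 \cdot 1 \left(4 - 1^{2} + 2 \cdot 1\right) + \left(1 - 5 + 2 \left(- 3 \left(0 - 1\right)\right)\right)\right) = 99 \left(8 \cdot 1 \left(4 - 1 + 2\right) + \left(1 - 5 + 2 \left(\left(-3\right) \left(-1\right)\right)\right)\right) = 99 \left(8 \cdot 1 \left(4 - 1 + 2\right) + \left(1 - 5 + 2 \cdot 3\right)\right) = 99 \left(8 \cdot 1 \cdot 5 + \left(1 - 5 + 6\right)\right) = 99 \left(40 + 2\right) = 99 \cdot 42 = 4158$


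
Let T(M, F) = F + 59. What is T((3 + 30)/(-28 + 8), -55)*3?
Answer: 12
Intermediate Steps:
T(M, F) = 59 + F
T((3 + 30)/(-28 + 8), -55)*3 = (59 - 55)*3 = 4*3 = 12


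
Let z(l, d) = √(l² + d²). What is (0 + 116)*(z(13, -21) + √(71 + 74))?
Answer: 116*√145 + 116*√610 ≈ 4261.8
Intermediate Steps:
z(l, d) = √(d² + l²)
(0 + 116)*(z(13, -21) + √(71 + 74)) = (0 + 116)*(√((-21)² + 13²) + √(71 + 74)) = 116*(√(441 + 169) + √145) = 116*(√610 + √145) = 116*(√145 + √610) = 116*√145 + 116*√610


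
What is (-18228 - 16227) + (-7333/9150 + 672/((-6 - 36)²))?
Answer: -735623227/21350 ≈ -34455.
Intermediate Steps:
(-18228 - 16227) + (-7333/9150 + 672/((-6 - 36)²)) = -34455 + (-7333*1/9150 + 672/((-42)²)) = -34455 + (-7333/9150 + 672/1764) = -34455 + (-7333/9150 + 672*(1/1764)) = -34455 + (-7333/9150 + 8/21) = -34455 - 8977/21350 = -735623227/21350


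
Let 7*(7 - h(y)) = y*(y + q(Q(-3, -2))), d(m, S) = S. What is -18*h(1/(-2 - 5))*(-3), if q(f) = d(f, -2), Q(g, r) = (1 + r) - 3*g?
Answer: 128844/343 ≈ 375.64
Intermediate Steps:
Q(g, r) = 1 + r - 3*g
q(f) = -2
h(y) = 7 - y*(-2 + y)/7 (h(y) = 7 - y*(y - 2)/7 = 7 - y*(-2 + y)/7)
-18*h(1/(-2 - 5))*(-3) = -18*(7 - 1/(7*(-2 - 5)²) + 2/(7*(-2 - 5)))*(-3) = -18*(7 - (1/(-7))²/7 + (2/7)/(-7))*(-3) = -18*(7 - (-⅐)²/7 + (2/7)*(-⅐))*(-3) = -18*(7 - ⅐*1/49 - 2/49)*(-3) = -18*(7 - 1/343 - 2/49)*(-3) = -18*2386/343*(-3) = -42948/343*(-3) = 128844/343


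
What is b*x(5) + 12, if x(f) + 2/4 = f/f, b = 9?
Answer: 33/2 ≈ 16.500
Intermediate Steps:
x(f) = 1/2 (x(f) = -1/2 + f/f = -1/2 + 1 = 1/2)
b*x(5) + 12 = 9*(1/2) + 12 = 9/2 + 12 = 33/2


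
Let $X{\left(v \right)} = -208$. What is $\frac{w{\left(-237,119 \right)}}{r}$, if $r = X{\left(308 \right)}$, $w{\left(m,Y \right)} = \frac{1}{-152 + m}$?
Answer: $\frac{1}{80912} \approx 1.2359 \cdot 10^{-5}$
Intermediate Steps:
$r = -208$
$\frac{w{\left(-237,119 \right)}}{r} = \frac{1}{\left(-152 - 237\right) \left(-208\right)} = \frac{1}{-389} \left(- \frac{1}{208}\right) = \left(- \frac{1}{389}\right) \left(- \frac{1}{208}\right) = \frac{1}{80912}$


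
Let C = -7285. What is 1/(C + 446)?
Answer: -1/6839 ≈ -0.00014622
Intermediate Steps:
1/(C + 446) = 1/(-7285 + 446) = 1/(-6839) = -1/6839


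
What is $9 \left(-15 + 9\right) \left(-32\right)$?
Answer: $1728$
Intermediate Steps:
$9 \left(-15 + 9\right) \left(-32\right) = 9 \left(-6\right) \left(-32\right) = \left(-54\right) \left(-32\right) = 1728$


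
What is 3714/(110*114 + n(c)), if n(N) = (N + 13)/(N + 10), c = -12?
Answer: 7428/25079 ≈ 0.29618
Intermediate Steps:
n(N) = (13 + N)/(10 + N)
3714/(110*114 + n(c)) = 3714/(110*114 + (13 - 12)/(10 - 12)) = 3714/(12540 + 1/(-2)) = 3714/(12540 - ½*1) = 3714/(12540 - ½) = 3714/(25079/2) = 3714*(2/25079) = 7428/25079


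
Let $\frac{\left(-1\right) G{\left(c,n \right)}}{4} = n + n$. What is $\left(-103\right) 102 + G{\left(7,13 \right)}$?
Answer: $-10610$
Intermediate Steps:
$G{\left(c,n \right)} = - 8 n$ ($G{\left(c,n \right)} = - 4 \left(n + n\right) = - 4 \cdot 2 n = - 8 n$)
$\left(-103\right) 102 + G{\left(7,13 \right)} = \left(-103\right) 102 - 104 = -10506 - 104 = -10610$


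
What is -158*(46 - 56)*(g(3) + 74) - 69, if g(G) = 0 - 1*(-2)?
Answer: 120011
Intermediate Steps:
g(G) = 2 (g(G) = 0 + 2 = 2)
-158*(46 - 56)*(g(3) + 74) - 69 = -158*(46 - 56)*(2 + 74) - 69 = -(-1580)*76 - 69 = -158*(-760) - 69 = 120080 - 69 = 120011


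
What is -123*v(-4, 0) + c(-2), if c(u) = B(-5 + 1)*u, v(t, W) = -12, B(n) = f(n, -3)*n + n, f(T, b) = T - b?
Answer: 1476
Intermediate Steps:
B(n) = n + n*(3 + n) (B(n) = (n - 1*(-3))*n + n = (n + 3)*n + n = (3 + n)*n + n = n*(3 + n) + n = n + n*(3 + n))
c(u) = 0 (c(u) = ((-5 + 1)*(4 + (-5 + 1)))*u = (-4*(4 - 4))*u = (-4*0)*u = 0*u = 0)
-123*v(-4, 0) + c(-2) = -123*(-12) + 0 = 1476 + 0 = 1476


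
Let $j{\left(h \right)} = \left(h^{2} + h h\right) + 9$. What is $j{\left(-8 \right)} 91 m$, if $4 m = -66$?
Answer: $- \frac{411411}{2} \approx -2.0571 \cdot 10^{5}$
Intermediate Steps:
$m = - \frac{33}{2}$ ($m = \frac{1}{4} \left(-66\right) = - \frac{33}{2} \approx -16.5$)
$j{\left(h \right)} = 9 + 2 h^{2}$ ($j{\left(h \right)} = \left(h^{2} + h^{2}\right) + 9 = 2 h^{2} + 9 = 9 + 2 h^{2}$)
$j{\left(-8 \right)} 91 m = \left(9 + 2 \left(-8\right)^{2}\right) 91 \left(- \frac{33}{2}\right) = \left(9 + 2 \cdot 64\right) 91 \left(- \frac{33}{2}\right) = \left(9 + 128\right) 91 \left(- \frac{33}{2}\right) = 137 \cdot 91 \left(- \frac{33}{2}\right) = 12467 \left(- \frac{33}{2}\right) = - \frac{411411}{2}$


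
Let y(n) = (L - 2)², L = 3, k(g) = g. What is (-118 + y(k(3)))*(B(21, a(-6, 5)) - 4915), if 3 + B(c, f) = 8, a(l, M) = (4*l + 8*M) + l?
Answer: 574470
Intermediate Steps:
a(l, M) = 5*l + 8*M
B(c, f) = 5 (B(c, f) = -3 + 8 = 5)
y(n) = 1 (y(n) = (3 - 2)² = 1² = 1)
(-118 + y(k(3)))*(B(21, a(-6, 5)) - 4915) = (-118 + 1)*(5 - 4915) = -117*(-4910) = 574470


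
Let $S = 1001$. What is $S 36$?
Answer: $36036$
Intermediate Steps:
$S 36 = 1001 \cdot 36 = 36036$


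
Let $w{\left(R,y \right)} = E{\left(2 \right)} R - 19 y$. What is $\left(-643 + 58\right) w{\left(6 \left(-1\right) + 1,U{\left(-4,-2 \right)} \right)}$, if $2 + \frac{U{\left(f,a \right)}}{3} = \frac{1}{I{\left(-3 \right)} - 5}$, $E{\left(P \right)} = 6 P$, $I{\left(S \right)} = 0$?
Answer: $-38259$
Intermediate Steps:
$U{\left(f,a \right)} = - \frac{33}{5}$ ($U{\left(f,a \right)} = -6 + \frac{3}{0 - 5} = -6 + \frac{3}{-5} = -6 + 3 \left(- \frac{1}{5}\right) = -6 - \frac{3}{5} = - \frac{33}{5}$)
$w{\left(R,y \right)} = - 19 y + 12 R$ ($w{\left(R,y \right)} = 6 \cdot 2 R - 19 y = 12 R - 19 y = - 19 y + 12 R$)
$\left(-643 + 58\right) w{\left(6 \left(-1\right) + 1,U{\left(-4,-2 \right)} \right)} = \left(-643 + 58\right) \left(\left(-19\right) \left(- \frac{33}{5}\right) + 12 \left(6 \left(-1\right) + 1\right)\right) = - 585 \left(\frac{627}{5} + 12 \left(-6 + 1\right)\right) = - 585 \left(\frac{627}{5} + 12 \left(-5\right)\right) = - 585 \left(\frac{627}{5} - 60\right) = \left(-585\right) \frac{327}{5} = -38259$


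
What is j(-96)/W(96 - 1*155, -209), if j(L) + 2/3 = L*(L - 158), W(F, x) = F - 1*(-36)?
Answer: -73150/69 ≈ -1060.1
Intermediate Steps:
W(F, x) = 36 + F (W(F, x) = F + 36 = 36 + F)
j(L) = -2/3 + L*(-158 + L) (j(L) = -2/3 + L*(L - 158) = -2/3 + L*(-158 + L))
j(-96)/W(96 - 1*155, -209) = (-2/3 + (-96)**2 - 158*(-96))/(36 + (96 - 1*155)) = (-2/3 + 9216 + 15168)/(36 + (96 - 155)) = 73150/(3*(36 - 59)) = (73150/3)/(-23) = (73150/3)*(-1/23) = -73150/69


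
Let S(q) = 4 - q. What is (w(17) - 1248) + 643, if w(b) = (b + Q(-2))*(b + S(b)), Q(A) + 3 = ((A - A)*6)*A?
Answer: -549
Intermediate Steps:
Q(A) = -3 (Q(A) = -3 + ((A - A)*6)*A = -3 + (0*6)*A = -3 + 0*A = -3 + 0 = -3)
w(b) = -12 + 4*b (w(b) = (b - 3)*(b + (4 - b)) = (-3 + b)*4 = -12 + 4*b)
(w(17) - 1248) + 643 = ((-12 + 4*17) - 1248) + 643 = ((-12 + 68) - 1248) + 643 = (56 - 1248) + 643 = -1192 + 643 = -549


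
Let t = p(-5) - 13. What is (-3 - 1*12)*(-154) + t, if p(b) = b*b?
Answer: 2322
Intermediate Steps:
p(b) = b**2
t = 12 (t = (-5)**2 - 13 = 25 - 13 = 12)
(-3 - 1*12)*(-154) + t = (-3 - 1*12)*(-154) + 12 = (-3 - 12)*(-154) + 12 = -15*(-154) + 12 = 2310 + 12 = 2322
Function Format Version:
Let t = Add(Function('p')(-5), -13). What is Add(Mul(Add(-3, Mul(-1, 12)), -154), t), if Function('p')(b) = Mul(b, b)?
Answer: 2322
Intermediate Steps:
Function('p')(b) = Pow(b, 2)
t = 12 (t = Add(Pow(-5, 2), -13) = Add(25, -13) = 12)
Add(Mul(Add(-3, Mul(-1, 12)), -154), t) = Add(Mul(Add(-3, Mul(-1, 12)), -154), 12) = Add(Mul(Add(-3, -12), -154), 12) = Add(Mul(-15, -154), 12) = Add(2310, 12) = 2322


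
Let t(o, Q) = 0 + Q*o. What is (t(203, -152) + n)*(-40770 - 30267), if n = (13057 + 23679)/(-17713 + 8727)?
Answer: 9849590907912/4493 ≈ 2.1922e+9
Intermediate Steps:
n = -18368/4493 (n = 36736/(-8986) = 36736*(-1/8986) = -18368/4493 ≈ -4.0881)
t(o, Q) = Q*o
(t(203, -152) + n)*(-40770 - 30267) = (-152*203 - 18368/4493)*(-40770 - 30267) = (-30856 - 18368/4493)*(-71037) = -138654376/4493*(-71037) = 9849590907912/4493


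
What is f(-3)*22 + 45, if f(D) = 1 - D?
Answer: 133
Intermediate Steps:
f(-3)*22 + 45 = (1 - 1*(-3))*22 + 45 = (1 + 3)*22 + 45 = 4*22 + 45 = 88 + 45 = 133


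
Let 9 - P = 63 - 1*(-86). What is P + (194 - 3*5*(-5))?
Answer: 129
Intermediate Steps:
P = -140 (P = 9 - (63 - 1*(-86)) = 9 - (63 + 86) = 9 - 1*149 = 9 - 149 = -140)
P + (194 - 3*5*(-5)) = -140 + (194 - 3*5*(-5)) = -140 + (194 - 15*(-5)) = -140 + (194 + 75) = -140 + 269 = 129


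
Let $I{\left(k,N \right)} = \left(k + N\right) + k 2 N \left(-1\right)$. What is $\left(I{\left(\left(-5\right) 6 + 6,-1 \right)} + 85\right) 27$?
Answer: $324$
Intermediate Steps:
$I{\left(k,N \right)} = N + k - 2 N k$ ($I{\left(k,N \right)} = \left(N + k\right) + 2 N k \left(-1\right) = \left(N + k\right) - 2 N k = N + k - 2 N k$)
$\left(I{\left(\left(-5\right) 6 + 6,-1 \right)} + 85\right) 27 = \left(\left(-1 + \left(\left(-5\right) 6 + 6\right) - - 2 \left(\left(-5\right) 6 + 6\right)\right) + 85\right) 27 = \left(\left(-1 + \left(-30 + 6\right) - - 2 \left(-30 + 6\right)\right) + 85\right) 27 = \left(\left(-1 - 24 - \left(-2\right) \left(-24\right)\right) + 85\right) 27 = \left(\left(-1 - 24 - 48\right) + 85\right) 27 = \left(-73 + 85\right) 27 = 12 \cdot 27 = 324$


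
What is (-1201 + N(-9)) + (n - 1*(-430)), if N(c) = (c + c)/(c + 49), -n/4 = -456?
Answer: 21051/20 ≈ 1052.6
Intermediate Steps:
n = 1824 (n = -4*(-456) = 1824)
N(c) = 2*c/(49 + c) (N(c) = (2*c)/(49 + c) = 2*c/(49 + c))
(-1201 + N(-9)) + (n - 1*(-430)) = (-1201 + 2*(-9)/(49 - 9)) + (1824 - 1*(-430)) = (-1201 + 2*(-9)/40) + (1824 + 430) = (-1201 + 2*(-9)*(1/40)) + 2254 = (-1201 - 9/20) + 2254 = -24029/20 + 2254 = 21051/20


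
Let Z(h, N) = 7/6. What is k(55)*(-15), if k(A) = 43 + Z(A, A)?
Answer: -1325/2 ≈ -662.50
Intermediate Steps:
Z(h, N) = 7/6 (Z(h, N) = 7*(⅙) = 7/6)
k(A) = 265/6 (k(A) = 43 + 7/6 = 265/6)
k(55)*(-15) = (265/6)*(-15) = -1325/2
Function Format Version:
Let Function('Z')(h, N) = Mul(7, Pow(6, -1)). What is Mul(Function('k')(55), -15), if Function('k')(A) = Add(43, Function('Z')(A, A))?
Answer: Rational(-1325, 2) ≈ -662.50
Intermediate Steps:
Function('Z')(h, N) = Rational(7, 6) (Function('Z')(h, N) = Mul(7, Rational(1, 6)) = Rational(7, 6))
Function('k')(A) = Rational(265, 6) (Function('k')(A) = Add(43, Rational(7, 6)) = Rational(265, 6))
Mul(Function('k')(55), -15) = Mul(Rational(265, 6), -15) = Rational(-1325, 2)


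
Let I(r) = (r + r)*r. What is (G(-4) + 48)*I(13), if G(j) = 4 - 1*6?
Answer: 15548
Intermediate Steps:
G(j) = -2 (G(j) = 4 - 6 = -2)
I(r) = 2*r² (I(r) = (2*r)*r = 2*r²)
(G(-4) + 48)*I(13) = (-2 + 48)*(2*13²) = 46*(2*169) = 46*338 = 15548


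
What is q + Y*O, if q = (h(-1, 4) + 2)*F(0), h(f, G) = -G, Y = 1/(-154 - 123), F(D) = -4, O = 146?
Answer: 2070/277 ≈ 7.4729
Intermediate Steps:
Y = -1/277 (Y = 1/(-277) = -1/277 ≈ -0.0036101)
q = 8 (q = (-1*4 + 2)*(-4) = (-4 + 2)*(-4) = -2*(-4) = 8)
q + Y*O = 8 - 1/277*146 = 8 - 146/277 = 2070/277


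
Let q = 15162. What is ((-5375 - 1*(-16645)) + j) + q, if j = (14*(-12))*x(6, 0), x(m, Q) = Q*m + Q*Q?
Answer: 26432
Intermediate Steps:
x(m, Q) = Q² + Q*m (x(m, Q) = Q*m + Q² = Q² + Q*m)
j = 0 (j = (14*(-12))*(0*(0 + 6)) = -0*6 = -168*0 = 0)
((-5375 - 1*(-16645)) + j) + q = ((-5375 - 1*(-16645)) + 0) + 15162 = ((-5375 + 16645) + 0) + 15162 = (11270 + 0) + 15162 = 11270 + 15162 = 26432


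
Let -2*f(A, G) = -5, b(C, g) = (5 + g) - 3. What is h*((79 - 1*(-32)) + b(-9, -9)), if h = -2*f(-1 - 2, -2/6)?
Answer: -520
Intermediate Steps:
b(C, g) = 2 + g
f(A, G) = 5/2 (f(A, G) = -1/2*(-5) = 5/2)
h = -5 (h = -2*5/2 = -5)
h*((79 - 1*(-32)) + b(-9, -9)) = -5*((79 - 1*(-32)) + (2 - 9)) = -5*((79 + 32) - 7) = -5*(111 - 7) = -5*104 = -520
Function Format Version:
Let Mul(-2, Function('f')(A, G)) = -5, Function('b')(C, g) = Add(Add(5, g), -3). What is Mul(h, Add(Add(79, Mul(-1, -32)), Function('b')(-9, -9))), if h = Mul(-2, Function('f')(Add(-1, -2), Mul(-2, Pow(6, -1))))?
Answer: -520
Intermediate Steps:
Function('b')(C, g) = Add(2, g)
Function('f')(A, G) = Rational(5, 2) (Function('f')(A, G) = Mul(Rational(-1, 2), -5) = Rational(5, 2))
h = -5 (h = Mul(-2, Rational(5, 2)) = -5)
Mul(h, Add(Add(79, Mul(-1, -32)), Function('b')(-9, -9))) = Mul(-5, Add(Add(79, Mul(-1, -32)), Add(2, -9))) = Mul(-5, Add(Add(79, 32), -7)) = Mul(-5, Add(111, -7)) = Mul(-5, 104) = -520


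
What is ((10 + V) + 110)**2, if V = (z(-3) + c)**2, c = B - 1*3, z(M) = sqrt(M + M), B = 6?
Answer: 14913 + 1476*I*sqrt(6) ≈ 14913.0 + 3615.4*I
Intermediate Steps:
z(M) = sqrt(2)*sqrt(M) (z(M) = sqrt(2*M) = sqrt(2)*sqrt(M))
c = 3 (c = 6 - 1*3 = 6 - 3 = 3)
V = (3 + I*sqrt(6))**2 (V = (sqrt(2)*sqrt(-3) + 3)**2 = (sqrt(2)*(I*sqrt(3)) + 3)**2 = (I*sqrt(6) + 3)**2 = (3 + I*sqrt(6))**2 ≈ 3.0 + 14.697*I)
((10 + V) + 110)**2 = ((10 + (3 + I*sqrt(6))**2) + 110)**2 = (120 + (3 + I*sqrt(6))**2)**2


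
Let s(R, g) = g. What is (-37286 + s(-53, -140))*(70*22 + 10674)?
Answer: -457121164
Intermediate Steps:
(-37286 + s(-53, -140))*(70*22 + 10674) = (-37286 - 140)*(70*22 + 10674) = -37426*(1540 + 10674) = -37426*12214 = -457121164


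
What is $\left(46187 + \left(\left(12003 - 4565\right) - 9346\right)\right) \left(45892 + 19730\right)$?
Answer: $2905676538$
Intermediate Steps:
$\left(46187 + \left(\left(12003 - 4565\right) - 9346\right)\right) \left(45892 + 19730\right) = \left(46187 + \left(7438 - 9346\right)\right) 65622 = \left(46187 - 1908\right) 65622 = 44279 \cdot 65622 = 2905676538$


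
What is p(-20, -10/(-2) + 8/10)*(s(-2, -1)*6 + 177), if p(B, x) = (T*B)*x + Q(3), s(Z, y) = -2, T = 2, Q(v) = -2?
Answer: -38610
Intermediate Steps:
p(B, x) = -2 + 2*B*x (p(B, x) = (2*B)*x - 2 = 2*B*x - 2 = -2 + 2*B*x)
p(-20, -10/(-2) + 8/10)*(s(-2, -1)*6 + 177) = (-2 + 2*(-20)*(-10/(-2) + 8/10))*(-2*6 + 177) = (-2 + 2*(-20)*(-10*(-½) + 8*(⅒)))*(-12 + 177) = (-2 + 2*(-20)*(5 + ⅘))*165 = (-2 + 2*(-20)*(29/5))*165 = (-2 - 232)*165 = -234*165 = -38610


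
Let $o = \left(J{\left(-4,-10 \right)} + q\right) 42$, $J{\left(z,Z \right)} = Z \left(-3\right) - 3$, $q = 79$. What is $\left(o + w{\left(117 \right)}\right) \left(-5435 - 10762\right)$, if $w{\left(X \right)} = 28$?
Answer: $-72562560$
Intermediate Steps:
$J{\left(z,Z \right)} = -3 - 3 Z$ ($J{\left(z,Z \right)} = - 3 Z - 3 = -3 - 3 Z$)
$o = 4452$ ($o = \left(\left(-3 - -30\right) + 79\right) 42 = \left(\left(-3 + 30\right) + 79\right) 42 = \left(27 + 79\right) 42 = 106 \cdot 42 = 4452$)
$\left(o + w{\left(117 \right)}\right) \left(-5435 - 10762\right) = \left(4452 + 28\right) \left(-5435 - 10762\right) = 4480 \left(-16197\right) = -72562560$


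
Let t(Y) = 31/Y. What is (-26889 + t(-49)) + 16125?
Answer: -527467/49 ≈ -10765.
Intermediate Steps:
(-26889 + t(-49)) + 16125 = (-26889 + 31/(-49)) + 16125 = (-26889 + 31*(-1/49)) + 16125 = (-26889 - 31/49) + 16125 = -1317592/49 + 16125 = -527467/49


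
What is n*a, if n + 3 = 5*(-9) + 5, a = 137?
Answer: -5891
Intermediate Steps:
n = -43 (n = -3 + (5*(-9) + 5) = -3 + (-45 + 5) = -3 - 40 = -43)
n*a = -43*137 = -5891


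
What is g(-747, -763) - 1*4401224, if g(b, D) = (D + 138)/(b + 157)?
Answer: -519344307/118 ≈ -4.4012e+6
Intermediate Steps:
g(b, D) = (138 + D)/(157 + b)
g(-747, -763) - 1*4401224 = (138 - 763)/(157 - 747) - 1*4401224 = -625/(-590) - 4401224 = -1/590*(-625) - 4401224 = 125/118 - 4401224 = -519344307/118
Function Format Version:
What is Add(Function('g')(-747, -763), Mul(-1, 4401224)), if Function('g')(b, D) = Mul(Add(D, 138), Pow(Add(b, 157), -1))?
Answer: Rational(-519344307, 118) ≈ -4.4012e+6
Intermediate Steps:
Function('g')(b, D) = Mul(Pow(Add(157, b), -1), Add(138, D)) (Function('g')(b, D) = Mul(Add(138, D), Pow(Add(157, b), -1)) = Mul(Pow(Add(157, b), -1), Add(138, D)))
Add(Function('g')(-747, -763), Mul(-1, 4401224)) = Add(Mul(Pow(Add(157, -747), -1), Add(138, -763)), Mul(-1, 4401224)) = Add(Mul(Pow(-590, -1), -625), -4401224) = Add(Mul(Rational(-1, 590), -625), -4401224) = Add(Rational(125, 118), -4401224) = Rational(-519344307, 118)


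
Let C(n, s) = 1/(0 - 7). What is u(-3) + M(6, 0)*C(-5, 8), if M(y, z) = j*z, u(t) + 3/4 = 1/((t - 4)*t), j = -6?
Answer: -59/84 ≈ -0.70238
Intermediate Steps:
C(n, s) = -1/7 (C(n, s) = 1/(-7) = -1/7)
u(t) = -3/4 + 1/(t*(-4 + t)) (u(t) = -3/4 + 1/((t - 4)*t) = -3/4 + 1/((-4 + t)*t) = -3/4 + 1/(t*(-4 + t)))
M(y, z) = -6*z
u(-3) + M(6, 0)*C(-5, 8) = (1/4)*(4 - 3*(-3)**2 + 12*(-3))/(-3*(-4 - 3)) - 6*0*(-1/7) = (1/4)*(-1/3)*(4 - 3*9 - 36)/(-7) + 0*(-1/7) = (1/4)*(-1/3)*(-1/7)*(4 - 27 - 36) + 0 = (1/4)*(-1/3)*(-1/7)*(-59) + 0 = -59/84 + 0 = -59/84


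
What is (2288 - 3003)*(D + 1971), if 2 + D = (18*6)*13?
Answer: -2411695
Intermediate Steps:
D = 1402 (D = -2 + (18*6)*13 = -2 + 108*13 = -2 + 1404 = 1402)
(2288 - 3003)*(D + 1971) = (2288 - 3003)*(1402 + 1971) = -715*3373 = -2411695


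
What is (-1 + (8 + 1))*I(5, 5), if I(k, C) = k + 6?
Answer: 88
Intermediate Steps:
I(k, C) = 6 + k
(-1 + (8 + 1))*I(5, 5) = (-1 + (8 + 1))*(6 + 5) = (-1 + 9)*11 = 8*11 = 88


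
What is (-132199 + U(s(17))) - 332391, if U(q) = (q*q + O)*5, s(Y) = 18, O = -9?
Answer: -463015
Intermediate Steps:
U(q) = -45 + 5*q² (U(q) = (q*q - 9)*5 = (q² - 9)*5 = (-9 + q²)*5 = -45 + 5*q²)
(-132199 + U(s(17))) - 332391 = (-132199 + (-45 + 5*18²)) - 332391 = (-132199 + (-45 + 5*324)) - 332391 = (-132199 + (-45 + 1620)) - 332391 = (-132199 + 1575) - 332391 = -130624 - 332391 = -463015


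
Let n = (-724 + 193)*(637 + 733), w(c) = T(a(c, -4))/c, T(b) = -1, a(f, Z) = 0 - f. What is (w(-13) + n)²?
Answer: 89436910637881/169 ≈ 5.2921e+11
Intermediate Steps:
a(f, Z) = -f
w(c) = -1/c
n = -727470 (n = -531*1370 = -727470)
(w(-13) + n)² = (-1/(-13) - 727470)² = (-1*(-1/13) - 727470)² = (1/13 - 727470)² = (-9457109/13)² = 89436910637881/169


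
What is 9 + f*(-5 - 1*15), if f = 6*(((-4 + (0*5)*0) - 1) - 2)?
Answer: 849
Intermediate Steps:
f = -42 (f = 6*(((-4 + 0*0) - 1) - 2) = 6*(((-4 + 0) - 1) - 2) = 6*((-4 - 1) - 2) = 6*(-5 - 2) = 6*(-7) = -42)
9 + f*(-5 - 1*15) = 9 - 42*(-5 - 1*15) = 9 - 42*(-5 - 15) = 9 - 42*(-20) = 9 + 840 = 849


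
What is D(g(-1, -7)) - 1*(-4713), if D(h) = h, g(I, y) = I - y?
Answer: 4719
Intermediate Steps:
D(g(-1, -7)) - 1*(-4713) = (-1 - 1*(-7)) - 1*(-4713) = (-1 + 7) + 4713 = 6 + 4713 = 4719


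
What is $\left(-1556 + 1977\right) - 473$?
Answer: $-52$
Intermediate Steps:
$\left(-1556 + 1977\right) - 473 = 421 - 473 = -52$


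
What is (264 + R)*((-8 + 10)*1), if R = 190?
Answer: 908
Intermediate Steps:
(264 + R)*((-8 + 10)*1) = (264 + 190)*((-8 + 10)*1) = 454*(2*1) = 454*2 = 908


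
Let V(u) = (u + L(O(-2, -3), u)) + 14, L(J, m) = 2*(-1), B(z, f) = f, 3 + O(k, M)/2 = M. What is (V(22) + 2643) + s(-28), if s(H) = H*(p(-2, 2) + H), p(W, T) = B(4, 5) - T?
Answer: 3377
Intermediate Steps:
O(k, M) = -6 + 2*M
L(J, m) = -2
p(W, T) = 5 - T
V(u) = 12 + u (V(u) = (u - 2) + 14 = (-2 + u) + 14 = 12 + u)
s(H) = H*(3 + H) (s(H) = H*((5 - 1*2) + H) = H*((5 - 2) + H) = H*(3 + H))
(V(22) + 2643) + s(-28) = ((12 + 22) + 2643) - 28*(3 - 28) = (34 + 2643) - 28*(-25) = 2677 + 700 = 3377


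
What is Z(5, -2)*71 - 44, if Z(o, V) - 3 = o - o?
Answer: 169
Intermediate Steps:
Z(o, V) = 3 (Z(o, V) = 3 + (o - o) = 3 + 0 = 3)
Z(5, -2)*71 - 44 = 3*71 - 44 = 213 - 44 = 169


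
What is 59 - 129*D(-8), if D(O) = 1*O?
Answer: 1091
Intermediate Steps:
D(O) = O
59 - 129*D(-8) = 59 - 129*(-8) = 59 + 1032 = 1091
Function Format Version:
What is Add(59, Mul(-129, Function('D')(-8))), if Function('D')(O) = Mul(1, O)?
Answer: 1091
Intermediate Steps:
Function('D')(O) = O
Add(59, Mul(-129, Function('D')(-8))) = Add(59, Mul(-129, -8)) = Add(59, 1032) = 1091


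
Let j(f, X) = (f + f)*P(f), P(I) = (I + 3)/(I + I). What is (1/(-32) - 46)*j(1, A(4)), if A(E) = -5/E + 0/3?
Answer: -1473/8 ≈ -184.13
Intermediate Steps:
P(I) = (3 + I)/(2*I) (P(I) = (3 + I)/((2*I)) = (3 + I)*(1/(2*I)) = (3 + I)/(2*I))
A(E) = -5/E (A(E) = -5/E + 0*(1/3) = -5/E + 0 = -5/E)
j(f, X) = 3 + f (j(f, X) = (f + f)*((3 + f)/(2*f)) = (2*f)*((3 + f)/(2*f)) = 3 + f)
(1/(-32) - 46)*j(1, A(4)) = (1/(-32) - 46)*(3 + 1) = (-1/32 - 46)*4 = -1473/32*4 = -1473/8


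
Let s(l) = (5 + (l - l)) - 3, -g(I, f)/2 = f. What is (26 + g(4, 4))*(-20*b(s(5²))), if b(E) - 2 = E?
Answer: -1440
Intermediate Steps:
g(I, f) = -2*f
s(l) = 2 (s(l) = (5 + 0) - 3 = 5 - 3 = 2)
b(E) = 2 + E
(26 + g(4, 4))*(-20*b(s(5²))) = (26 - 2*4)*(-20*(2 + 2)) = (26 - 8)*(-20*4) = 18*(-80) = -1440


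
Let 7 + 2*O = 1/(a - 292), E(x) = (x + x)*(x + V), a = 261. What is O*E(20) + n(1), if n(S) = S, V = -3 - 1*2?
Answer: -65369/31 ≈ -2108.7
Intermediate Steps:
V = -5 (V = -3 - 2 = -5)
E(x) = 2*x*(-5 + x) (E(x) = (x + x)*(x - 5) = (2*x)*(-5 + x) = 2*x*(-5 + x))
O = -109/31 (O = -7/2 + 1/(2*(261 - 292)) = -7/2 + (1/2)/(-31) = -7/2 + (1/2)*(-1/31) = -7/2 - 1/62 = -109/31 ≈ -3.5161)
O*E(20) + n(1) = -218*20*(-5 + 20)/31 + 1 = -218*20*15/31 + 1 = -109/31*600 + 1 = -65400/31 + 1 = -65369/31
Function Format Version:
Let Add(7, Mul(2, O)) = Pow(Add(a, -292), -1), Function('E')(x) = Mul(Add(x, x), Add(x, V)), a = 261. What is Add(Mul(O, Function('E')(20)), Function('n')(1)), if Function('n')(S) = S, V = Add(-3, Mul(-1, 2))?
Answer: Rational(-65369, 31) ≈ -2108.7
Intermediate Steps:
V = -5 (V = Add(-3, -2) = -5)
Function('E')(x) = Mul(2, x, Add(-5, x)) (Function('E')(x) = Mul(Add(x, x), Add(x, -5)) = Mul(Mul(2, x), Add(-5, x)) = Mul(2, x, Add(-5, x)))
O = Rational(-109, 31) (O = Add(Rational(-7, 2), Mul(Rational(1, 2), Pow(Add(261, -292), -1))) = Add(Rational(-7, 2), Mul(Rational(1, 2), Pow(-31, -1))) = Add(Rational(-7, 2), Mul(Rational(1, 2), Rational(-1, 31))) = Add(Rational(-7, 2), Rational(-1, 62)) = Rational(-109, 31) ≈ -3.5161)
Add(Mul(O, Function('E')(20)), Function('n')(1)) = Add(Mul(Rational(-109, 31), Mul(2, 20, Add(-5, 20))), 1) = Add(Mul(Rational(-109, 31), Mul(2, 20, 15)), 1) = Add(Mul(Rational(-109, 31), 600), 1) = Add(Rational(-65400, 31), 1) = Rational(-65369, 31)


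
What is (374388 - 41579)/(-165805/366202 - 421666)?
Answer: -121875321418/154415098337 ≈ -0.78927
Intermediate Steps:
(374388 - 41579)/(-165805/366202 - 421666) = 332809/(-165805*1/366202 - 421666) = 332809/(-165805/366202 - 421666) = 332809/(-154415098337/366202) = 332809*(-366202/154415098337) = -121875321418/154415098337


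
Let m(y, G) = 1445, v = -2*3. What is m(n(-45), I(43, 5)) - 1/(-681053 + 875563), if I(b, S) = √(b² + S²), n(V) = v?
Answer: 281066949/194510 ≈ 1445.0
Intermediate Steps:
v = -6
n(V) = -6
I(b, S) = √(S² + b²)
m(n(-45), I(43, 5)) - 1/(-681053 + 875563) = 1445 - 1/(-681053 + 875563) = 1445 - 1/194510 = 281066949/194510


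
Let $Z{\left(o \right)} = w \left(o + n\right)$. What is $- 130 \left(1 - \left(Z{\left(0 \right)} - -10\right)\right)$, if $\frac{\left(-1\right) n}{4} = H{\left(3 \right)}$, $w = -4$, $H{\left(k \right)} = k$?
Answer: $7410$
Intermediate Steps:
$n = -12$ ($n = \left(-4\right) 3 = -12$)
$Z{\left(o \right)} = 48 - 4 o$ ($Z{\left(o \right)} = - 4 \left(o - 12\right) = - 4 \left(-12 + o\right) = 48 - 4 o$)
$- 130 \left(1 - \left(Z{\left(0 \right)} - -10\right)\right) = - 130 \left(1 - \left(\left(48 - 0\right) - -10\right)\right) = - 130 \left(1 - \left(\left(48 + 0\right) + 10\right)\right) = - 130 \left(1 - \left(48 + 10\right)\right) = - 130 \left(1 - 58\right) = \left(-130\right) \left(-57\right) = 7410$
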